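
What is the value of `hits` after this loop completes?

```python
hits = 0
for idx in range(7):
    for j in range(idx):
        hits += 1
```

Triangle number: 0+1+2+...+6
`hits` takes the values: 0 → 1 → 2 → 3 → 4 → 5 → 6 → 7 → 8 → 9 → 10 → 11 → 12 → 13 → 14 → 15 → 16 → 17 → 18 → 19 → 20 → 21

Answer: 21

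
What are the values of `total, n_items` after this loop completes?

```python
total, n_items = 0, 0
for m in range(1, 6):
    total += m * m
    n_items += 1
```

Sum of squares and count
`total, n_items` takes the values: (0, 0) → (1, 0) → (1, 1) → (5, 1) → (5, 2) → (14, 2) → (14, 3) → (30, 3) → (30, 4) → (55, 4) → (55, 5)

Answer: 55, 5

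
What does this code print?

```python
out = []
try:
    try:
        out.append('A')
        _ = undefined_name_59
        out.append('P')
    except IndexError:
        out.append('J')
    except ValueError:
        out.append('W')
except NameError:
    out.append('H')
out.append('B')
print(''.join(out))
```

Execution trace: 'A' (inner try body) → 'H' (outer except NameError) → 'B' (after the try/except). Output: AHB

Answer: AHB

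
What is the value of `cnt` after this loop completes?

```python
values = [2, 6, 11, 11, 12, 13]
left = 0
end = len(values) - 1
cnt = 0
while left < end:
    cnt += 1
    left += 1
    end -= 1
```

Iterations until pointers meet (list length 6)
`cnt` takes the values: 0 → 1 → 2 → 3

Answer: 3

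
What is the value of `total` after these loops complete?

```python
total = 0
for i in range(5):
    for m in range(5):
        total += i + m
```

Sum of all i+m for i,m in 5x5
`total` takes the values: 0 → 1 → 3 → 6 → 10 → 11 → 13 → 16 → 20 → 25 → 27 → 30 → 34 → 39 → 45 → 48 → 52 → 57 → 63 → 70 → 74 → 79 → 85 → 92 → 100

Answer: 100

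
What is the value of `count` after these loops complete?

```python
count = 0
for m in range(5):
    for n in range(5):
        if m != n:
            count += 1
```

5² - 5 (exclude diagonal)
`count` takes the values: 0 → 1 → 2 → 3 → 4 → 5 → 6 → 7 → 8 → 9 → 10 → 11 → 12 → 13 → 14 → 15 → 16 → 17 → 18 → 19 → 20

Answer: 20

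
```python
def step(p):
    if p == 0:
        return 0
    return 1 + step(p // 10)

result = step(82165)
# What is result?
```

Count of digits of 82165: 5

Answer: 5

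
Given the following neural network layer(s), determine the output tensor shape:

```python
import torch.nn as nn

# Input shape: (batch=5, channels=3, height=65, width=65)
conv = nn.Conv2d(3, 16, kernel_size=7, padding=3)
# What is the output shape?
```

Input: (5, 3, 65, 65) -> Output: (5, 16, 65, 65)

Answer: (5, 16, 65, 65)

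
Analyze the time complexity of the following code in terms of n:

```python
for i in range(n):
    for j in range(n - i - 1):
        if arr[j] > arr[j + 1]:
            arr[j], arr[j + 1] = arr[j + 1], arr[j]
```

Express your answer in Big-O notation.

This is Bubble sort. Time complexity: O(n²).

Answer: O(n²)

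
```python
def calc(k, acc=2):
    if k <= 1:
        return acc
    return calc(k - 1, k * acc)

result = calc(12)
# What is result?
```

Accumulator trace (n, acc): (12, 2) -> (11, 24) -> (10, 264) -> (9, 2640) -> (8, 23760) -> (7, 190080) -> (6, 1330560) -> (5, 7983360) -> (4, 39916800) -> (3, 159667200) -> (2, 479001600) -> (1, 958003200) -> return 958003200

Answer: 958003200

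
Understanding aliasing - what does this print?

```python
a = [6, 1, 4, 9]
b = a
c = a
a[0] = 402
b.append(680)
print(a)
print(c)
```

Key concept: multiple aliases.
Step by step:
`a = [6, 1, 4, 9]` → a = [6, 1, 4, 9]
`b = a` → b = [6, 1, 4, 9] (same object as a)
`c = a` → c = [6, 1, 4, 9] (same object as a, b)
`a[0] = 402` → a = [402, 1, 4, 9] (same object as b, c); b = [402, 1, 4, 9] (same object as a, c); c = [402, 1, 4, 9] (same object as a, b)
`b.append(680)` → a = [402, 1, 4, 9, 680] (same object as b, c); b = [402, 1, 4, 9, 680] (same object as a, c); c = [402, 1, 4, 9, 680] (same object as a, b)
`print(a)` → prints [402, 1, 4, 9, 680]
`print(c)` → prints [402, 1, 4, 9, 680]

Answer:
[402, 1, 4, 9, 680]
[402, 1, 4, 9, 680]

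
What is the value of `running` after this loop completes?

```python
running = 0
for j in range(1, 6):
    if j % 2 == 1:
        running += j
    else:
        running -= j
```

Add odd, subtract even
`running` takes the values: 0 → 1 → -1 → 2 → -2 → 3

Answer: 3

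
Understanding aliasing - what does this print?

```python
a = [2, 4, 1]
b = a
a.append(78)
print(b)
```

Key concept: basic list aliasing.
Step by step:
`a = [2, 4, 1]` → a = [2, 4, 1]
`b = a` → b = [2, 4, 1] (same object as a)
`a.append(78)` → a = [2, 4, 1, 78] (same object as b); b = [2, 4, 1, 78] (same object as a)
`print(b)` → prints [2, 4, 1, 78]

Answer: [2, 4, 1, 78]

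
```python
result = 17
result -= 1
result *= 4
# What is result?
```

Trace:
`result = 17` → result = 17
`result -= 1` → result = 16
`result *= 4` → result = 64
So result = 64

Answer: 64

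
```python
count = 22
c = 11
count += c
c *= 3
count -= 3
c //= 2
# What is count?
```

Trace:
`count = 22` → count = 22
`c = 11` → c = 11
`count += c` → count = 33
`c *= 3` → c = 33
`count -= 3` → count = 30
`c //= 2` → c = 16
So count = 30

Answer: 30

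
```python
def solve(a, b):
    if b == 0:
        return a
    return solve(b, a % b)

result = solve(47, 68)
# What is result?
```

solve(47, 68) -> solve(68, 47) -> solve(47, 21) -> solve(21, 5) -> solve(5, 1) -> solve(1, 0) -> 1

Answer: 1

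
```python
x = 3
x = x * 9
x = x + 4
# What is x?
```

Trace:
`x = 3` → x = 3
`x = x * 9` → x = 27
`x = x + 4` → x = 31
So x = 31

Answer: 31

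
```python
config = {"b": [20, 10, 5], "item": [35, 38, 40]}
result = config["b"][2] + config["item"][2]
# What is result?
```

Trace:
`config = {"b": [20, 10, 5], "item": [35, 38, 40]}` → config = {'b': [20, 10, 5], 'item': [35, 38, 40]}
`result = config["b"][2] + config["item"][2]` → result = 45
So result = 45

Answer: 45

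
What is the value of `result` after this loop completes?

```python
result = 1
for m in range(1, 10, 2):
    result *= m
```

Product of 1, 3, 5, ... up to 9
`result` takes the values: 1 → 3 → 15 → 105 → 945

Answer: 945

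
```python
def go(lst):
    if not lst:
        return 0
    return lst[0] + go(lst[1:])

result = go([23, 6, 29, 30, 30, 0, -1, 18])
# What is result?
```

23 + 6 + 29 + 30 + 30 + 0 + (-1) + 18 + 0 = 135

Answer: 135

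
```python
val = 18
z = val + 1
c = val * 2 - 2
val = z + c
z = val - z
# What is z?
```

Trace:
`val = 18` → val = 18
`z = val + 1` → z = 19
`c = val * 2 - 2` → c = 34
`val = z + c` → val = 53
`z = val - z` → z = 34
So z = 34

Answer: 34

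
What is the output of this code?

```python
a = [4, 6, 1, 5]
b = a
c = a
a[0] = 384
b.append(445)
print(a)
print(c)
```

Key concept: multiple aliases.
Step by step:
`a = [4, 6, 1, 5]` → a = [4, 6, 1, 5]
`b = a` → b = [4, 6, 1, 5] (same object as a)
`c = a` → c = [4, 6, 1, 5] (same object as a, b)
`a[0] = 384` → a = [384, 6, 1, 5] (same object as b, c); b = [384, 6, 1, 5] (same object as a, c); c = [384, 6, 1, 5] (same object as a, b)
`b.append(445)` → a = [384, 6, 1, 5, 445] (same object as b, c); b = [384, 6, 1, 5, 445] (same object as a, c); c = [384, 6, 1, 5, 445] (same object as a, b)
`print(a)` → prints [384, 6, 1, 5, 445]
`print(c)` → prints [384, 6, 1, 5, 445]

Answer:
[384, 6, 1, 5, 445]
[384, 6, 1, 5, 445]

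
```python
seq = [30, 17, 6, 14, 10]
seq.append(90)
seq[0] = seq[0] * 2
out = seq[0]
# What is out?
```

Trace:
`seq = [30, 17, 6, 14, 10]` → seq = [30, 17, 6, 14, 10]
`seq.append(90)` → seq = [30, 17, 6, 14, 10, 90]
`seq[0] = seq[0] * 2` → seq = [60, 17, 6, 14, 10, 90]
`out = seq[0]` → out = 60
So out = 60

Answer: 60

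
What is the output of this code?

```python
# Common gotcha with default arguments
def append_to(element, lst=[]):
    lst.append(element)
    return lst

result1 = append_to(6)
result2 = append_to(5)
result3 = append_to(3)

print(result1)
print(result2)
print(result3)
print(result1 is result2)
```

Key concept: mutable default argument gotcha.
Step by step:
`result1 = append_to(6)` → result1 = [6]
`result2 = append_to(5)` → result1 = [6, 5] (same object as result2); result2 = [6, 5] (same object as result1)
`result3 = append_to(3)` → result1 = [6, 5, 3] (same object as result2, result3); result2 = [6, 5, 3] (same object as result1, result3); result3 = [6, 5, 3] (same object as result1, result2)
`print(result1)` → prints [6, 5, 3]
`print(result2)` → prints [6, 5, 3]
`print(result3)` → prints [6, 5, 3]
`print(result1 is result2)` → prints True

Answer:
[6, 5, 3]
[6, 5, 3]
[6, 5, 3]
True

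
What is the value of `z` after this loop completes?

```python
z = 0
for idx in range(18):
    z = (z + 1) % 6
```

Increment mod 6, 18 times = 0
`z` takes the values: 0 → 1 → 2 → 3 → 4 → 5 → 0 → 1 → 2 → 3 → 4 → 5 → 0 → 1 → 2 → 3 → 4 → 5 → 0

Answer: 0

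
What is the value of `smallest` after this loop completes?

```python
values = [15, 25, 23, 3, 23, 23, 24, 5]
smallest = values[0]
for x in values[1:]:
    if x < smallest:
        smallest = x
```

Minimum of [15, 25, 23, 3, 23, 23, 24, 5]
`smallest` takes the values: 15 → 3

Answer: 3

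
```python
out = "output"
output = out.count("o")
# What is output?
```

Trace:
`out = "output"` → out = 'output'
`output = out.count("o")` → output = 1
So output = 1

Answer: 1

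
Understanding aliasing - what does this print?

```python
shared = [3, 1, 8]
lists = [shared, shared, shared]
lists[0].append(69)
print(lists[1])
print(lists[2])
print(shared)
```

Key concept: list of same reference.
Step by step:
`shared = [3, 1, 8]` → shared = [3, 1, 8]
`lists = [shared, shared, shared]` → lists = [[3, 1, 8], [3, 1, 8], [3, 1, 8]]
`lists[0].append(69)` → shared = [3, 1, 8, 69]; lists = [[3, 1, 8, 69], [3, 1, 8, 69], [3, 1, 8, 69]]
`print(lists[1])` → prints [3, 1, 8, 69]
`print(lists[2])` → prints [3, 1, 8, 69]
`print(shared)` → prints [3, 1, 8, 69]

Answer:
[3, 1, 8, 69]
[3, 1, 8, 69]
[3, 1, 8, 69]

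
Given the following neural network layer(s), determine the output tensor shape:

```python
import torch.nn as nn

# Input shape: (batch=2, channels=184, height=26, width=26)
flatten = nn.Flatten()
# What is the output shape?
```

Input: (2, 184, 26, 26) -> Output: (2, 124384)

Answer: (2, 124384)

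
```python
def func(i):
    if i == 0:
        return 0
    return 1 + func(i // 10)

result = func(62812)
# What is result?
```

Count of digits of 62812: 5

Answer: 5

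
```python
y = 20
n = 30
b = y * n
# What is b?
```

Trace:
`y = 20` → y = 20
`n = 30` → n = 30
`b = y * n` → b = 600
So b = 600

Answer: 600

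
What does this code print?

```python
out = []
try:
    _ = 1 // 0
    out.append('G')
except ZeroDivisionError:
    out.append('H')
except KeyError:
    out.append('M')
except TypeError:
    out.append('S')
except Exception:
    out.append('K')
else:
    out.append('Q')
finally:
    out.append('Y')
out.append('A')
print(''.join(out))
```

Execution trace: 'H' (except ZeroDivisionError) → 'Y' (finally) → 'A' (after the try/except). Output: HYA

Answer: HYA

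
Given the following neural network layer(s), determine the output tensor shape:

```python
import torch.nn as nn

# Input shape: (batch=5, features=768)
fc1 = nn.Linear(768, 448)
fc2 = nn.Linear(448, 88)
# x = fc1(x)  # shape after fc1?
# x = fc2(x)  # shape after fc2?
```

Input: (5, 768) -> after fc1: (5, 448) -> Output: (5, 88)

Answer: (5, 88)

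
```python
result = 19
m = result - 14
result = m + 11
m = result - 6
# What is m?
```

Trace:
`result = 19` → result = 19
`m = result - 14` → m = 5
`result = m + 11` → result = 16
`m = result - 6` → m = 10
So m = 10

Answer: 10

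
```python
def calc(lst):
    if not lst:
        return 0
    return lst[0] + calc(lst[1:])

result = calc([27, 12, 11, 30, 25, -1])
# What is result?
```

27 + 12 + 11 + 30 + 25 + (-1) + 0 = 104

Answer: 104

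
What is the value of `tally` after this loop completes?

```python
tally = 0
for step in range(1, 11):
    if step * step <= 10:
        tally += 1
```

Count numbers where step² ≤ 10
`tally` takes the values: 0 → 1 → 2 → 3

Answer: 3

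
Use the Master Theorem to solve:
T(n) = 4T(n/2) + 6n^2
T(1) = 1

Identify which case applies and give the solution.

a=4, b=2, f(n)=6n^2. log_2(4) = 2. Since c=2 = 2, Case 2 applies: T(n) = Θ(n^log_b(a) · log n) = O(n^2 log n).

Answer: O(n^2 log n) - Case 2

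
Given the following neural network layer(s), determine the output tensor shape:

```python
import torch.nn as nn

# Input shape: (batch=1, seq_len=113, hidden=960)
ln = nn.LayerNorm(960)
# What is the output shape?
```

Input: (1, 113, 960) -> Output: (1, 113, 960)

Answer: (1, 113, 960)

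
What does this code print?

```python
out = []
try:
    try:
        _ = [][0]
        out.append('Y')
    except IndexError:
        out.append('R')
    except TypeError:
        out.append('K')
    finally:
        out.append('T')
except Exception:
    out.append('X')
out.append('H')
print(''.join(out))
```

Execution trace: 'R' (inner except IndexError) → 'T' (inner finally) → 'H' (after the try/except). Output: RTH

Answer: RTH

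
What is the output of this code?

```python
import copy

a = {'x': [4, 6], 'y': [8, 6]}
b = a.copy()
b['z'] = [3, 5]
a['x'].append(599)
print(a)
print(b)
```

Key concept: shallow copy of dict with mutable values.
Step by step:
`a = {'x': [4, 6], 'y': [8, 6]}` → a = {'x': [4, 6], 'y': [8, 6]}
`b = a.copy()` → b = {'x': [4, 6], 'y': [8, 6]}
`b['z'] = [3, 5]` → b = {'x': [4, 6], 'y': [8, 6], 'z': [3, 5]}
`a['x'].append(599)` → a = {'x': [4, 6, 599], 'y': [8, 6]}; b = {'x': [4, 6, 599], 'y': [8, 6], 'z': [3, 5]}
`print(a)` → prints {'x': [4, 6, 599], 'y': [8, 6]}
`print(b)` → prints {'x': [4, 6, 599], 'y': [8, 6], 'z': [3, 5]}

Answer:
{'x': [4, 6, 599], 'y': [8, 6]}
{'x': [4, 6, 599], 'y': [8, 6], 'z': [3, 5]}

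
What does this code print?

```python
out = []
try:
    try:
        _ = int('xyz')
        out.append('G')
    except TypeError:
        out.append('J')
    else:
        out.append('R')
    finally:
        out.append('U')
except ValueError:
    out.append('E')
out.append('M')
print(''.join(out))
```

Execution trace: 'U' (finally) → 'E' (outer except ValueError) → 'M' (after the try/except). Output: UEM

Answer: UEM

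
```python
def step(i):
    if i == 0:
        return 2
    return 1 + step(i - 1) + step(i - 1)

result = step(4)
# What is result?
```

step(i) = 1 + 2·step(i-1), step(0)=2. Closed form: (2+1)·2^4 - 1 = 47.

Answer: 47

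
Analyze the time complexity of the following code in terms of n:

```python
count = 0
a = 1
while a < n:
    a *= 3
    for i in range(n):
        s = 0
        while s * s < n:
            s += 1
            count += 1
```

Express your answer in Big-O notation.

Each loop level contributes: log n × n × √n. Multiplying the contributions gives O(n√n log n).

Answer: O(n√n log n)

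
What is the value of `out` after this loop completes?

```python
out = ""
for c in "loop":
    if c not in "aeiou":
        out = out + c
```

Remove vowels from 'loop'
`out` takes the values: "" → "l" → "lp"

Answer: "lp"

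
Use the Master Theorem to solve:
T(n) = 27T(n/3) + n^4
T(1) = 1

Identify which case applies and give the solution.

a=27, b=3, f(n)=n^4. log_3(27) = 3. Since c=4 > 3 and the regularity condition holds (27(n/3)^4 = (27/3^4)n^4 with 27/3^4 < 1), Case 3 applies: T(n) = Θ(f(n)) = O(n^4).

Answer: O(n^4) - Case 3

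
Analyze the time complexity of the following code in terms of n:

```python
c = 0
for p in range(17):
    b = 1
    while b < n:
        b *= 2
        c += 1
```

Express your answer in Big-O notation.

Each loop level contributes: 1 × log n. Multiplying the contributions gives O(log n).

Answer: O(log n)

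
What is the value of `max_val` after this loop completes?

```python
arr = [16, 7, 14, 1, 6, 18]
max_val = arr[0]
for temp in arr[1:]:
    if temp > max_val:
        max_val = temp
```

Maximum of [16, 7, 14, 1, 6, 18]
`max_val` takes the values: 16 → 18

Answer: 18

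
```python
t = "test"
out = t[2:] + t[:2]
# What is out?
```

Trace:
`t = "test"` → t = 'test'
`out = t[2:] + t[:2]` → out = 'stte'
So out = 'stte'

Answer: 'stte'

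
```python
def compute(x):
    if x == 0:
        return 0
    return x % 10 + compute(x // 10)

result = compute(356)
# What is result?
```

Sum of digits of 356: 6 + 5 + 3 = 14

Answer: 14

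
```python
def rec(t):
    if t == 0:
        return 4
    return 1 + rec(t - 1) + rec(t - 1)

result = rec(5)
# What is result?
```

rec(t) = 1 + 2·rec(t-1), rec(0)=4. Closed form: (4+1)·2^5 - 1 = 159.

Answer: 159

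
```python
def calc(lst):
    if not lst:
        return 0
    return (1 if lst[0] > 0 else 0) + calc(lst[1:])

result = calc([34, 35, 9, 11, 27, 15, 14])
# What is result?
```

Count of positive elements in [34, 35, 9, 11, 27, 15, 14] = 7

Answer: 7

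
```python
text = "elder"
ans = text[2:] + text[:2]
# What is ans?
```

Trace:
`text = "elder"` → text = 'elder'
`ans = text[2:] + text[:2]` → ans = 'derel'
So ans = 'derel'

Answer: 'derel'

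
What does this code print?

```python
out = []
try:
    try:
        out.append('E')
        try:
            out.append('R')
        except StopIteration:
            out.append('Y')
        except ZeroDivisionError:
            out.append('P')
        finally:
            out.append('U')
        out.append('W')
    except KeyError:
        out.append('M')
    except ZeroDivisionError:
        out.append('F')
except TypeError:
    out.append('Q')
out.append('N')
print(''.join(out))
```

Execution trace: 'E' (try body) → 'R' (inner try body, no exception) → 'U' (inner finally) → 'W' (try body, no exception) → 'N' (after the try/except). Output: ERUWN

Answer: ERUWN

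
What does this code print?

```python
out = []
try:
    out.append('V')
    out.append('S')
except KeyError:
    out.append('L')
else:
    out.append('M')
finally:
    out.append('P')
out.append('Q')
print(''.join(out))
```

Execution trace: 'V' (try body) → 'S' (try body, no exception) → 'M' (else) → 'P' (finally) → 'Q' (after the try/except). Output: VSMPQ

Answer: VSMPQ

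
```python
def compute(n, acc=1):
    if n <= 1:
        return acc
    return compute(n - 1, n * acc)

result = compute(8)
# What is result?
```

Accumulator trace (n, acc): (8, 1) -> (7, 8) -> (6, 56) -> (5, 336) -> (4, 1680) -> (3, 6720) -> (2, 20160) -> (1, 40320) -> return 40320

Answer: 40320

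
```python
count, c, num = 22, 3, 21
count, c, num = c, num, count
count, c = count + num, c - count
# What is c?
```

Trace:
`count, c, num = 22, 3, 21` → count = 22; c = 3; num = 21
`count, c, num = c, num, count` → count = 3; c = 21; num = 22
`count, c = count + num, c - count` → count = 25; c = 18
So c = 18

Answer: 18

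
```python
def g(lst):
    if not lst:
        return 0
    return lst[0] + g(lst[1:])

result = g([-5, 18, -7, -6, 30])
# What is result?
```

(-5) + 18 + (-7) + (-6) + 30 + 0 = 30

Answer: 30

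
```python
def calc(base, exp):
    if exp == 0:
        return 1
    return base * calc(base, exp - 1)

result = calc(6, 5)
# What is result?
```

calc(6, 5) = 6 * 6 * 6 * 6 * 6 = 7776

Answer: 7776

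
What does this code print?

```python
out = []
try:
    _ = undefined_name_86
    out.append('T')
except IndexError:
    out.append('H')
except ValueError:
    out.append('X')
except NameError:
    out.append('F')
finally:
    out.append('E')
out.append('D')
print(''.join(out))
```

Execution trace: 'F' (except NameError) → 'E' (finally) → 'D' (after the try/except). Output: FED

Answer: FED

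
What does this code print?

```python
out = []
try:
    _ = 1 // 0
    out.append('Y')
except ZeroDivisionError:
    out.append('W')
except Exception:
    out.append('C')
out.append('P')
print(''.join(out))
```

Execution trace: 'W' (except ZeroDivisionError) → 'P' (after the try/except). Output: WP

Answer: WP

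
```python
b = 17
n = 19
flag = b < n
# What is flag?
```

Trace:
`b = 17` → b = 17
`n = 19` → n = 19
`flag = b < n` → flag = True
So flag = True

Answer: True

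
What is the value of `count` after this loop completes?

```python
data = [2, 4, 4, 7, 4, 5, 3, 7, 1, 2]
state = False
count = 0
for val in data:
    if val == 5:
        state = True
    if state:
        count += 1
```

Count elements after first 5 in [2, 4, 4, 7, 4, 5, 3, 7, 1, 2]
`count` takes the values: 0 → 1 → 2 → 3 → 4 → 5

Answer: 5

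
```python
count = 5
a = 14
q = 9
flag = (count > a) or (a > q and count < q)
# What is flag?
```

Trace:
`count = 5` → count = 5
`a = 14` → a = 14
`q = 9` → q = 9
`flag = (count > a) or (a > q and count < q)` → flag = True
So flag = True

Answer: True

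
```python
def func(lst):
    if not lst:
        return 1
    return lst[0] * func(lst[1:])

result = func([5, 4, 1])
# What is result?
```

Product over [5, 4, 1] = 5 * 4 * 1 = 20

Answer: 20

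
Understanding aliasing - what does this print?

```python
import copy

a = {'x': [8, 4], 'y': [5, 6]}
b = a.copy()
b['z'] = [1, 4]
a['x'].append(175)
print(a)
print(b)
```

Key concept: shallow copy of dict with mutable values.
Step by step:
`a = {'x': [8, 4], 'y': [5, 6]}` → a = {'x': [8, 4], 'y': [5, 6]}
`b = a.copy()` → b = {'x': [8, 4], 'y': [5, 6]}
`b['z'] = [1, 4]` → b = {'x': [8, 4], 'y': [5, 6], 'z': [1, 4]}
`a['x'].append(175)` → a = {'x': [8, 4, 175], 'y': [5, 6]}; b = {'x': [8, 4, 175], 'y': [5, 6], 'z': [1, 4]}
`print(a)` → prints {'x': [8, 4, 175], 'y': [5, 6]}
`print(b)` → prints {'x': [8, 4, 175], 'y': [5, 6], 'z': [1, 4]}

Answer:
{'x': [8, 4, 175], 'y': [5, 6]}
{'x': [8, 4, 175], 'y': [5, 6], 'z': [1, 4]}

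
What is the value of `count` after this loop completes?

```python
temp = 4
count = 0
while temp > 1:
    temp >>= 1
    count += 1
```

Count right shifts until 1
`count` takes the values: 0 → 1 → 2

Answer: 2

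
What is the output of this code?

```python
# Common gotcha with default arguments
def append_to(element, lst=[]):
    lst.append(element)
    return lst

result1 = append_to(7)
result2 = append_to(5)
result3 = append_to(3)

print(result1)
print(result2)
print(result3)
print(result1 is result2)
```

Key concept: mutable default argument gotcha.
Step by step:
`result1 = append_to(7)` → result1 = [7]
`result2 = append_to(5)` → result1 = [7, 5] (same object as result2); result2 = [7, 5] (same object as result1)
`result3 = append_to(3)` → result1 = [7, 5, 3] (same object as result2, result3); result2 = [7, 5, 3] (same object as result1, result3); result3 = [7, 5, 3] (same object as result1, result2)
`print(result1)` → prints [7, 5, 3]
`print(result2)` → prints [7, 5, 3]
`print(result3)` → prints [7, 5, 3]
`print(result1 is result2)` → prints True

Answer:
[7, 5, 3]
[7, 5, 3]
[7, 5, 3]
True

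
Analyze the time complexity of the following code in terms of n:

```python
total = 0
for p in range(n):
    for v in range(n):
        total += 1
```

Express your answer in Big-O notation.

Each loop level contributes: n × n. Multiplying the contributions gives O(n^2).

Answer: O(n^2)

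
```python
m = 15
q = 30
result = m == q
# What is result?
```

Trace:
`m = 15` → m = 15
`q = 30` → q = 30
`result = m == q` → result = False
So result = False

Answer: False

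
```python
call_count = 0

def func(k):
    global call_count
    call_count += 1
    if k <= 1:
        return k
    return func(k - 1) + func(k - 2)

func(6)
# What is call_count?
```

Calls(k) = 1 + Calls(k-1) + Calls(k-2); Calls(0)=Calls(1)=1. For k=6 this gives 25.

Answer: 25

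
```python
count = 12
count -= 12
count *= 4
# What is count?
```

Trace:
`count = 12` → count = 12
`count -= 12` → count = 0
`count *= 4` → count = 0
So count = 0

Answer: 0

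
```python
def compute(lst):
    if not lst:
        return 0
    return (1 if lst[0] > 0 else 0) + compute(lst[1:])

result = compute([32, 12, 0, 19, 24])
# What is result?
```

Count of positive elements in [32, 12, 0, 19, 24] = 4

Answer: 4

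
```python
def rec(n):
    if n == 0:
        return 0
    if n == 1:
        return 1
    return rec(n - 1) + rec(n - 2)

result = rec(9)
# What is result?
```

Build up from base cases: rec(0)=0, rec(1)=1, rec(2)=1, rec(3)=2, rec(4)=3, rec(5)=5, rec(6)=8, ..., rec(9)=34

Answer: 34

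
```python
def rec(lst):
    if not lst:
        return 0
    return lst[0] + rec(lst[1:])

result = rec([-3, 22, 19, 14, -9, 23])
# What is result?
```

(-3) + 22 + 19 + 14 + (-9) + 23 + 0 = 66

Answer: 66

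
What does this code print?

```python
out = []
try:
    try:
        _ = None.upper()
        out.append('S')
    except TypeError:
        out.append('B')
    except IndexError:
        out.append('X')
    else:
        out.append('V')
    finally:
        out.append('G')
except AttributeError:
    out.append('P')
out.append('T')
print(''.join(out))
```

Execution trace: 'G' (finally) → 'P' (outer except AttributeError) → 'T' (after the try/except). Output: GPT

Answer: GPT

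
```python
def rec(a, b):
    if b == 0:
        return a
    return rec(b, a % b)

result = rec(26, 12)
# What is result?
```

rec(26, 12) -> rec(12, 2) -> rec(2, 0) -> 2

Answer: 2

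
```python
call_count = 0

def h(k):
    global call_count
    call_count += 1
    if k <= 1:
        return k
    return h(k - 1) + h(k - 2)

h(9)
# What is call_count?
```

Calls(k) = 1 + Calls(k-1) + Calls(k-2); Calls(0)=Calls(1)=1. For k=9 this gives 109.

Answer: 109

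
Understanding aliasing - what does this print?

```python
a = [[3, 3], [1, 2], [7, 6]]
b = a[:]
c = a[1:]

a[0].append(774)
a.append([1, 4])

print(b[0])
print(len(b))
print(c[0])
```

Key concept: slice with nested mutation.
Step by step:
`a = [[3, 3], [1, 2], [7, 6]]` → a = [[3, 3], [1, 2], [7, 6]]
`b = a[:]` → b = [[3, 3], [1, 2], [7, 6]]
`c = a[1:]` → c = [[1, 2], [7, 6]]
`a[0].append(774)` → a = [[3, 3, 774], [1, 2], [7, 6]]; b = [[3, 3, 774], [1, 2], [7, 6]]
`a.append([1, 4])` → a = [[3, 3, 774], [1, 2], [7, 6], [1, 4]]
`print(b[0])` → prints [3, 3, 774]
`print(len(b))` → prints 3
`print(c[0])` → prints [1, 2]

Answer:
[3, 3, 774]
3
[1, 2]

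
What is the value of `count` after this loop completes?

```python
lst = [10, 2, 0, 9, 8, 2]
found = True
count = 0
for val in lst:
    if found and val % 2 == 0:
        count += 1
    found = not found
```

Count even values at even positions
`count` takes the values: 0 → 1 → 2 → 3

Answer: 3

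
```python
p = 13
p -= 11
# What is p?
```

Trace:
`p = 13` → p = 13
`p -= 11` → p = 2
So p = 2

Answer: 2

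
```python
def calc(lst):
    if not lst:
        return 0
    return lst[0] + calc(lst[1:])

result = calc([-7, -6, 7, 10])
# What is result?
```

(-7) + (-6) + 7 + 10 + 0 = 4

Answer: 4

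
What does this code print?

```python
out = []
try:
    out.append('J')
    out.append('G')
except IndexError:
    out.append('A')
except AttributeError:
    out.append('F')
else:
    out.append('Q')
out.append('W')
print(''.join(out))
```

Execution trace: 'J' (try body) → 'G' (try body, no exception) → 'Q' (else) → 'W' (after the try/except). Output: JGQW

Answer: JGQW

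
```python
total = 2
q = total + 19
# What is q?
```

Trace:
`total = 2` → total = 2
`q = total + 19` → q = 21
So q = 21

Answer: 21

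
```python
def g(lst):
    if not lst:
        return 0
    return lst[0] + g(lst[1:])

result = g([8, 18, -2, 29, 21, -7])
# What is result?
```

8 + 18 + (-2) + 29 + 21 + (-7) + 0 = 67

Answer: 67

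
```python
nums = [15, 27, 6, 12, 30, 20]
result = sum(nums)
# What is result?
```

Trace:
`nums = [15, 27, 6, 12, 30, 20]` → nums = [15, 27, 6, 12, 30, 20]
`result = sum(nums)` → result = 110
So result = 110

Answer: 110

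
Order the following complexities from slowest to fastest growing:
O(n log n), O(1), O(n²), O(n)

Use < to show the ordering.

Ordered by growth rate: O(1) < O(n) < O(n log n) < O(n²)

Answer: O(1) < O(n) < O(n log n) < O(n²)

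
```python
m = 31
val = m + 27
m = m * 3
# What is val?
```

Trace:
`m = 31` → m = 31
`val = m + 27` → val = 58
`m = m * 3` → m = 93
So val = 58

Answer: 58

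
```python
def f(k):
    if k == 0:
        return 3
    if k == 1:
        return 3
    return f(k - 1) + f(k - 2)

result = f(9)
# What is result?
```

Build up from base cases: f(0)=3, f(1)=3, f(2)=6, f(3)=9, f(4)=15, f(5)=24, f(6)=39, ..., f(9)=165

Answer: 165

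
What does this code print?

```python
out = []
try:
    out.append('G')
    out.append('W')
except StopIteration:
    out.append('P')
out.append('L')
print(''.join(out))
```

Execution trace: 'G' (try body) → 'W' (try body, no exception) → 'L' (after the try/except). Output: GWL

Answer: GWL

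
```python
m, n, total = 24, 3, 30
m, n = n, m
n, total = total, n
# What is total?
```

Trace:
`m, n, total = 24, 3, 30` → m = 24; n = 3; total = 30
`m, n = n, m` → m = 3; n = 24
`n, total = total, n` → n = 30; total = 24
So total = 24

Answer: 24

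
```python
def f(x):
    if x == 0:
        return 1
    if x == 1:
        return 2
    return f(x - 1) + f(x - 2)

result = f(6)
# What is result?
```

Build up from base cases: f(0)=1, f(1)=2, f(2)=3, f(3)=5, f(4)=8, f(5)=13, f(6)=21

Answer: 21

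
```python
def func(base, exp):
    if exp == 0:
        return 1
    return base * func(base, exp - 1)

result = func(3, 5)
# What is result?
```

func(3, 5) = 3 * 3 * 3 * 3 * 3 = 243

Answer: 243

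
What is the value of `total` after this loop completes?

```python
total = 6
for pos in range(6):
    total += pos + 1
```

Start at 6, add 1 to 6 = 27
`total` takes the values: 6 → 7 → 9 → 12 → 16 → 21 → 27

Answer: 27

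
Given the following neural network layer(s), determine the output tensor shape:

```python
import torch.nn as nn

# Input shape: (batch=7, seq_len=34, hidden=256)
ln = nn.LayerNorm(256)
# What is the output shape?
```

Input: (7, 34, 256) -> Output: (7, 34, 256)

Answer: (7, 34, 256)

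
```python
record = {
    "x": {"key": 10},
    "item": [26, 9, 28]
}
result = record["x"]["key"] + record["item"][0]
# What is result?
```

Trace:
`record = { ...` → record = {'x': {'key': 10}, 'item': [26, 9, 28]}
`result = record["x"]["key"] + record["item"][0]` → result = 36
So result = 36

Answer: 36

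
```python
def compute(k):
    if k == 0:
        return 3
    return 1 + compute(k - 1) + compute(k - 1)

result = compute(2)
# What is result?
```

compute(k) = 1 + 2·compute(k-1), compute(0)=3. Closed form: (3+1)·2^2 - 1 = 15.

Answer: 15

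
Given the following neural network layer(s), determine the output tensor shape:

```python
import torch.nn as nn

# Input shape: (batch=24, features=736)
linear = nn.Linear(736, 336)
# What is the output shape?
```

Input: (24, 736) -> Output: (24, 336)

Answer: (24, 336)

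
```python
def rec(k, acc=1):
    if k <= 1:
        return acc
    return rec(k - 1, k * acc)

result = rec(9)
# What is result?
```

Accumulator trace (n, acc): (9, 1) -> (8, 9) -> (7, 72) -> (6, 504) -> (5, 3024) -> (4, 15120) -> (3, 60480) -> (2, 181440) -> (1, 362880) -> return 362880

Answer: 362880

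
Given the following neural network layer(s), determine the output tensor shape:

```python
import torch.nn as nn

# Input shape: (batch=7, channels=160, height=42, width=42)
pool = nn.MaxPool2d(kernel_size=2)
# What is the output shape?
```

Input: (7, 160, 42, 42) -> Output: (7, 160, 21, 21)

Answer: (7, 160, 21, 21)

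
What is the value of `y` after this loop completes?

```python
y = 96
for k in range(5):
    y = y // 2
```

Halve 5 times: 96 // 2^5 = 3
`y` takes the values: 96 → 48 → 24 → 12 → 6 → 3

Answer: 3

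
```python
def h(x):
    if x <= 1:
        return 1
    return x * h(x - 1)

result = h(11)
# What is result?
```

h(11) = 11 * 10 * 9 * 8 * 7 * 6 * 5 * 4 * 3 * 2 * 1 = 39916800

Answer: 39916800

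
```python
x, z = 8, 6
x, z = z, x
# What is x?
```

Trace:
`x, z = 8, 6` → x = 8; z = 6
`x, z = z, x` → x = 6; z = 8
So x = 6

Answer: 6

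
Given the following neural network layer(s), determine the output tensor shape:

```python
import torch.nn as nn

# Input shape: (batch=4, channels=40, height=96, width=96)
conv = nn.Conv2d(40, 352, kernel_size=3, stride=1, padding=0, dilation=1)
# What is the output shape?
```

Input: (4, 40, 96, 96) -> Output: (4, 352, 94, 94)

Answer: (4, 352, 94, 94)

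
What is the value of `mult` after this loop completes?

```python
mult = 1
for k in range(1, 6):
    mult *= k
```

5! = 120
`mult` takes the values: 1 → 2 → 6 → 24 → 120

Answer: 120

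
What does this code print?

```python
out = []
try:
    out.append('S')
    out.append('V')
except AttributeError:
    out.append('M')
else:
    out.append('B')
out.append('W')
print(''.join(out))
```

Execution trace: 'S' (try body) → 'V' (try body, no exception) → 'B' (else) → 'W' (after the try/except). Output: SVBW

Answer: SVBW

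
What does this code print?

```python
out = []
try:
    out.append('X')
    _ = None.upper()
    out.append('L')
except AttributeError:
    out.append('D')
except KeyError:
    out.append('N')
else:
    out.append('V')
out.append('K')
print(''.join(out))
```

Execution trace: 'X' (try body) → 'D' (except AttributeError) → 'K' (after the try/except). Output: XDK

Answer: XDK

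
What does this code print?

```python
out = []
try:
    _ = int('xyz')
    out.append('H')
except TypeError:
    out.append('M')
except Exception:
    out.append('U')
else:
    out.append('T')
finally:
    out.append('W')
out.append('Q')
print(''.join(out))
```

Execution trace: 'U' (except Exception) → 'W' (finally) → 'Q' (after the try/except). Output: UWQ

Answer: UWQ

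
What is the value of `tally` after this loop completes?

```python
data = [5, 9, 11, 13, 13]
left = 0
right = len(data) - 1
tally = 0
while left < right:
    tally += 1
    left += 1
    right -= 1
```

Iterations until pointers meet (list length 5)
`tally` takes the values: 0 → 1 → 2

Answer: 2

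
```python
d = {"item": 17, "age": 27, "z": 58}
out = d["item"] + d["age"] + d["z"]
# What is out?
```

Trace:
`d = {"item": 17, "age": 27, "z": 58}` → d = {'item': 17, 'age': 27, 'z': 58}
`out = d["item"] + d["age"] + d["z"]` → out = 102
So out = 102

Answer: 102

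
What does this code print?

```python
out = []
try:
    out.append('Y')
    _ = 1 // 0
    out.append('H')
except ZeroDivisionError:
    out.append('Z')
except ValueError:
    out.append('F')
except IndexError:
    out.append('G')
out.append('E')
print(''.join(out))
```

Execution trace: 'Y' (try body) → 'Z' (except ZeroDivisionError) → 'E' (after the try/except). Output: YZE

Answer: YZE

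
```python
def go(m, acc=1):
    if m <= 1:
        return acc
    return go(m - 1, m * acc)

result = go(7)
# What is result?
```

Accumulator trace (n, acc): (7, 1) -> (6, 7) -> (5, 42) -> (4, 210) -> (3, 840) -> (2, 2520) -> (1, 5040) -> return 5040

Answer: 5040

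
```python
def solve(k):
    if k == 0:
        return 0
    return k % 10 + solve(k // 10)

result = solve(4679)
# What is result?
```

Sum of digits of 4679: 9 + 7 + 6 + 4 = 26

Answer: 26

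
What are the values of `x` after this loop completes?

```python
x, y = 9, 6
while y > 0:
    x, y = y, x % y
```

GCD of 9 and 6
`x` takes the values: 9 → 6 → 3

Answer: 3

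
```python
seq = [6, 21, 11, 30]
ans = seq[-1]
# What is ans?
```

Trace:
`seq = [6, 21, 11, 30]` → seq = [6, 21, 11, 30]
`ans = seq[-1]` → ans = 30
So ans = 30

Answer: 30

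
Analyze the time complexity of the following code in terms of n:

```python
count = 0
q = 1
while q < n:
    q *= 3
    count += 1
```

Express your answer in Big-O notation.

Each loop level contributes: log n. Multiplying the contributions gives O(log n).

Answer: O(log n)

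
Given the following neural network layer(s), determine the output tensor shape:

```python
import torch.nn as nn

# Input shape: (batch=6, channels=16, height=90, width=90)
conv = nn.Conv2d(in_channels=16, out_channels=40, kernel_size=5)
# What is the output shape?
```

Input: (6, 16, 90, 90) -> Output: (6, 40, 86, 86)

Answer: (6, 40, 86, 86)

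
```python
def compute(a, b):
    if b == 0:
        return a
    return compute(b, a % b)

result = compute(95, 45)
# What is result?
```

compute(95, 45) -> compute(45, 5) -> compute(5, 0) -> 5

Answer: 5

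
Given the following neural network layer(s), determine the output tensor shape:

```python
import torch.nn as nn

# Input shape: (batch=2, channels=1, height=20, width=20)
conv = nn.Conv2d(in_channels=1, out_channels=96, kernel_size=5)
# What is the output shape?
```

Input: (2, 1, 20, 20) -> Output: (2, 96, 16, 16)

Answer: (2, 96, 16, 16)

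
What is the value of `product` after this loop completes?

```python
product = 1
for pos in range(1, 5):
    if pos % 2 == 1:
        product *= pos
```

Product of odd numbers 1 to 4
`product` takes the values: 1 → 3

Answer: 3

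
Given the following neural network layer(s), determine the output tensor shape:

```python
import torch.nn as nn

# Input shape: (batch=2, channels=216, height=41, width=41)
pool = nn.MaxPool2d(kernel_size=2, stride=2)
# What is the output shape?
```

Input: (2, 216, 41, 41) -> Output: (2, 216, 20, 20)

Answer: (2, 216, 20, 20)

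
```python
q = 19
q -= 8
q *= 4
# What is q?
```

Trace:
`q = 19` → q = 19
`q -= 8` → q = 11
`q *= 4` → q = 44
So q = 44

Answer: 44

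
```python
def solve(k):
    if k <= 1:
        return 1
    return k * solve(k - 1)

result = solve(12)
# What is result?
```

solve(12) = 12 * 11 * 10 * 9 * 8 * 7 * 6 * 5 * 4 * 3 * 2 * 1 = 479001600

Answer: 479001600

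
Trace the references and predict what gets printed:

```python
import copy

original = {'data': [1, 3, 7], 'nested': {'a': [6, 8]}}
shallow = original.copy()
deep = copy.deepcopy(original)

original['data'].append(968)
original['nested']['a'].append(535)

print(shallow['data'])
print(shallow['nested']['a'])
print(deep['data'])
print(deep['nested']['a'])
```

Key concept: comparing shallow vs deep copy.
Step by step:
`original = {'data': [1, 3, 7], 'nested': {'a': [6, 8]}}` → original = {'data': [1, 3, 7], 'nested': {'a': [6, 8]}}
`shallow = original.copy()` → shallow = {'data': [1, 3, 7], 'nested': {'a': [6, 8]}}
`deep = copy.deepcopy(original)` → deep = {'data': [1, 3, 7], 'nested': {'a': [6, 8]}}
`original['data'].append(968)` → original = {'data': [1, 3, 7, 968], 'nested': {'a': [6, 8]}}; shallow = {'data': [1, 3, 7, 968], 'nested': {'a': [6, 8]}}
`original['nested']['a'].append(535)` → original = {'data': [1, 3, 7, 968], 'nested': {'a': [6, 8, 535]}}; shallow = {'data': [1, 3, 7, 968], 'nested': {'a': [6, 8, 535]}}
`print(shallow['data'])` → prints [1, 3, 7, 968]
`print(shallow['nested']['a'])` → prints [6, 8, 535]
`print(deep['data'])` → prints [1, 3, 7]
`print(deep['nested']['a'])` → prints [6, 8]

Answer:
[1, 3, 7, 968]
[6, 8, 535]
[1, 3, 7]
[6, 8]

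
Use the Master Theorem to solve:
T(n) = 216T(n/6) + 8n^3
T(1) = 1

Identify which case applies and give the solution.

a=216, b=6, f(n)=8n^3. log_6(216) = 3. Since c=3 = 3, Case 2 applies: T(n) = Θ(n^log_b(a) · log n) = O(n^3 log n).

Answer: O(n^3 log n) - Case 2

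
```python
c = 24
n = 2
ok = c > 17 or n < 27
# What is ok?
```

Trace:
`c = 24` → c = 24
`n = 2` → n = 2
`ok = c > 17 or n < 27` → ok = True
So ok = True

Answer: True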